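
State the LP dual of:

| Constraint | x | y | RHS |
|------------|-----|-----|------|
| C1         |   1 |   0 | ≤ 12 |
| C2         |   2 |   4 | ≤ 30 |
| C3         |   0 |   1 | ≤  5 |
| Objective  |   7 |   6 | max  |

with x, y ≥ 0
Minimize: z = 12y1 + 30y2 + 5y3

Subject to:
  C1: -y1 - 2y2 ≤ -7
  C2: -4y2 - y3 ≤ -6
  y1, y2, y3 ≥ 0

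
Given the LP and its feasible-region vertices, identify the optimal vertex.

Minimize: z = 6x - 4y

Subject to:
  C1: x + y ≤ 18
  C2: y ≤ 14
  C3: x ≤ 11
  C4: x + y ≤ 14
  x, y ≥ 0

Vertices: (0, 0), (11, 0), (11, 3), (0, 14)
(0, 14) with z = -56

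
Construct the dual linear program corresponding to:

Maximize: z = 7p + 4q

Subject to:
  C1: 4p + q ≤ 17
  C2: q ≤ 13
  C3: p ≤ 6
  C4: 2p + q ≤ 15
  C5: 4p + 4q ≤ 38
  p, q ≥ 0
Minimize: z = 17y1 + 13y2 + 6y3 + 15y4 + 38y5

Subject to:
  C1: -4y1 - y3 - 2y4 - 4y5 ≤ -7
  C2: -y1 - y2 - y4 - 4y5 ≤ -4
  y1, y2, y3, y4, y5 ≥ 0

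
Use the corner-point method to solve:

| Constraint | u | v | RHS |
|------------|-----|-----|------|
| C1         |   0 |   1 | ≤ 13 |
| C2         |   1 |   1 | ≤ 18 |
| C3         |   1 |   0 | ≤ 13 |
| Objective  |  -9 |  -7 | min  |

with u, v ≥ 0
Each vertex is the intersection of two constraint boundaries that also satisfies all remaining constraints:
  u = 0 and v = 0 → (0, 0)
  u = 13 and v = 0 → (13, 0)
  u + v = 18 and u = 13 → (13, 5)
  v = 13 and u + v = 18 → (5, 13)
  v = 13 and u = 0 → (0, 13)

Evaluating z = -9u - 7v at each vertex:
  (0, 0): z = 0
  (13, 0): z = -117
  (13, 5): z = -152
  (5, 13): z = -136
  (0, 13): z = -91

The minimum is at (13, 5) with z = -152.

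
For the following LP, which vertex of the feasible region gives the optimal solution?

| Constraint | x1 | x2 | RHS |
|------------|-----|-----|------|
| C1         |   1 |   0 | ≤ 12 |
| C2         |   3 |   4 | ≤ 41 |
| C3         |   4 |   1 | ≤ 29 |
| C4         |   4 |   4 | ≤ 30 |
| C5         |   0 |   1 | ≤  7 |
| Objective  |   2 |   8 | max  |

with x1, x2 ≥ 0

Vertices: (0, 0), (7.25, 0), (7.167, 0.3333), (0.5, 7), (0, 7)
(0.5, 7) with z = 57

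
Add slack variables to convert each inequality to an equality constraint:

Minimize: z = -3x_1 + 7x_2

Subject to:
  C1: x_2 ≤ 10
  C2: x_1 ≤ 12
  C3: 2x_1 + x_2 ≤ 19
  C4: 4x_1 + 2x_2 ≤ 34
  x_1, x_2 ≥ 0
min z = -3x_1 + 7x_2

s.t.
  x_2 + s1 = 10
  x_1 + s2 = 12
  2x_1 + x_2 + s3 = 19
  4x_1 + 2x_2 + s4 = 34
  x_1, x_2, s1, s2, s3, s4 ≥ 0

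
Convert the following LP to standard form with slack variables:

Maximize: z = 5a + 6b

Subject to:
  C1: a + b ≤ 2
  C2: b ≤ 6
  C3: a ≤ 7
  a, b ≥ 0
max z = 5a + 6b

s.t.
  a + b + s1 = 2
  b + s2 = 6
  a + s3 = 7
  a, b, s1, s2, s3 ≥ 0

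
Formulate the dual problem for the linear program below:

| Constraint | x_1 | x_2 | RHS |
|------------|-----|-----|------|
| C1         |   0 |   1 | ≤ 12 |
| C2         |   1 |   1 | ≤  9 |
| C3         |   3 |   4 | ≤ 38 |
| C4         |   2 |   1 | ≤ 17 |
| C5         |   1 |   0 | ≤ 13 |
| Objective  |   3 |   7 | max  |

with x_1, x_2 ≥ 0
Minimize: z = 12y1 + 9y2 + 38y3 + 17y4 + 13y5

Subject to:
  C1: -y2 - 3y3 - 2y4 - y5 ≤ -3
  C2: -y1 - y2 - 4y3 - y4 ≤ -7
  y1, y2, y3, y4, y5 ≥ 0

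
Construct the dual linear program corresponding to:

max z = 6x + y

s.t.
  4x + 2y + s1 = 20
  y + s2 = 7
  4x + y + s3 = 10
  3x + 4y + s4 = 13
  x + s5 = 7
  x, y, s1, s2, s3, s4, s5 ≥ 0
Minimize: z = 20y1 + 7y2 + 10y3 + 13y4 + 7y5

Subject to:
  C1: -4y1 - 4y3 - 3y4 - y5 ≤ -6
  C2: -2y1 - y2 - y3 - 4y4 ≤ -1
  y1, y2, y3, y4, y5 ≥ 0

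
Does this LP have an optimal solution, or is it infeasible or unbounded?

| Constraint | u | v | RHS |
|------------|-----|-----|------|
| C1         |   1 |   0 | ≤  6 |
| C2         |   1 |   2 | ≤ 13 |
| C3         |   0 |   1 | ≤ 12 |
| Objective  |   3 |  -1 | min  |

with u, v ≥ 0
The point (0, 6.5) satisfies every constraint, so the LP is feasible; the constraints give u ≤ 6 and v ≤ 12, which with u, v ≥ 0 keep the feasible region inside a bounded box. A feasible, bounded LP attains a finite optimum at a vertex.

Evaluating z = 3u - v at each vertex:
  (0, 0): z = 0
  (6, 0): z = 18
  (6, 3.5): z = 14.5
  (0, 6.5): z = -6.5

The LP has an optimal solution: (0, 6.5) with z = -6.5.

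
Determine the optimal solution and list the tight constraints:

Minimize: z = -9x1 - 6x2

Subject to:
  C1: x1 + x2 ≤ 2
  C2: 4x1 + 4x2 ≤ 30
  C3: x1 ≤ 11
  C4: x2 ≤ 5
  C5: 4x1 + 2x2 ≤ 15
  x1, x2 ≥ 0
Optimal: x1 = 2, x2 = 0
Slack at optimum:
  C1: slack = 0 (binding)
  C2: slack = 22
  C3: slack = 9
  C4: slack = 5
  C5: slack = 7
  x1 ≥ 0: x1 = 2
  x2 ≥ 0: x2 = 0 (binding)
Binding constraints: C1, x2 ≥ 0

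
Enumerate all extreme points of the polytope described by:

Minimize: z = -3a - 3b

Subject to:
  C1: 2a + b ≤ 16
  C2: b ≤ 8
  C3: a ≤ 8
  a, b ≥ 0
Each vertex is the intersection of two constraint boundaries that also satisfies all remaining constraints:
  a = 0 and b = 0 → (0, 0)
  2a + b = 16 and a = 8 → (8, 0)
  2a + b = 16 and b = 8 → (4, 8)
  b = 8 and a = 0 → (0, 8)

Vertices: (0, 0), (8, 0), (4, 8), (0, 8)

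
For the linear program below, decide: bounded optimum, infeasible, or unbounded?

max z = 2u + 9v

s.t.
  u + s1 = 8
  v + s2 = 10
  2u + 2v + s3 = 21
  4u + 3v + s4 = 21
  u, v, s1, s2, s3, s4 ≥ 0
The point (0, 7) satisfies every constraint, so the LP is feasible; the constraints give u ≤ 8 and v ≤ 10, which with u, v ≥ 0 keep the feasible region inside a bounded box. A feasible, bounded LP attains a finite optimum at a vertex.

Bounded optimum: z* = 63 at (0, 7).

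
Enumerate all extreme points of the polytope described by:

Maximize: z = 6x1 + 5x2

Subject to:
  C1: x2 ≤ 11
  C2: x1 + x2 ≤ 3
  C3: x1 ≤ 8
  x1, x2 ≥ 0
Each vertex is the intersection of two constraint boundaries that also satisfies all remaining constraints:
  x1 = 0 and x2 = 0 → (0, 0)
  x1 + x2 = 3 and x2 = 0 → (3, 0)
  x1 + x2 = 3 and x1 = 0 → (0, 3)

Vertices: (0, 0), (3, 0), (0, 3)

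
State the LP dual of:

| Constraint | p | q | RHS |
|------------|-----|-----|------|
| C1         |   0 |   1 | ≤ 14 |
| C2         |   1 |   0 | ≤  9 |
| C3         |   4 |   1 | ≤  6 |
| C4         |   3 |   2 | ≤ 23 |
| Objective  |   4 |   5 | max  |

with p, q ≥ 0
Minimize: z = 14y1 + 9y2 + 6y3 + 23y4

Subject to:
  C1: -y2 - 4y3 - 3y4 ≤ -4
  C2: -y1 - y3 - 2y4 ≤ -5
  y1, y2, y3, y4 ≥ 0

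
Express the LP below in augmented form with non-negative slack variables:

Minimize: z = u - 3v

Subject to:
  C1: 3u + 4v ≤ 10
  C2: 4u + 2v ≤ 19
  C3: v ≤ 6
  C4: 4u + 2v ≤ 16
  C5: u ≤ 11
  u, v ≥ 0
min z = u - 3v

s.t.
  3u + 4v + s1 = 10
  4u + 2v + s2 = 19
  v + s3 = 6
  4u + 2v + s4 = 16
  u + s5 = 11
  u, v, s1, s2, s3, s4, s5 ≥ 0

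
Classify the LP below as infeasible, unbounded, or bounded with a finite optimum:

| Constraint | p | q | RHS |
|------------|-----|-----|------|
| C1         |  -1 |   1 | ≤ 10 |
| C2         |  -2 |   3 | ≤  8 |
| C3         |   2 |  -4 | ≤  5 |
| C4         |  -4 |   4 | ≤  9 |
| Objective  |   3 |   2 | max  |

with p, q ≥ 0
Feasible point: (0, 0) satisfies every constraint, so the LP is feasible.
Direction d = (3, 2): for each constraint row a, a·d ≤ 0 —
  (-1)(3) + (1)(2) = -1 ≤ 0
  (-2)(3) + (3)(2) = 0 ≤ 0
  (2)(3) + (-4)(2) = -2 ≤ 0
  (-4)(3) + (4)(2) = -4 ≤ 0
and d ≥ 0, so (0, 0) + t·d stays feasible for every t ≥ 0. Along this ray z = 3p + 2q changes by 13 per unit t, so z → +∞.

The LP is unbounded; z can be made arbitrarily large.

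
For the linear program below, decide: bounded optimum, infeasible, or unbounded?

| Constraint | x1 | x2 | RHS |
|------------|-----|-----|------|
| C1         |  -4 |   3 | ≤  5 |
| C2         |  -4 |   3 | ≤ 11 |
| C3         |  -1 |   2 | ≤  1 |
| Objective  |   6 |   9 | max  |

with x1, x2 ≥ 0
Feasible point: (0, 0) satisfies every constraint, so the LP is feasible.
Direction d = (1, 0): for each constraint row a, a·d ≤ 0 —
  (-4)(1) + (3)(0) = -4 ≤ 0
  (-4)(1) + (3)(0) = -4 ≤ 0
  (-1)(1) + (2)(0) = -1 ≤ 0
and d ≥ 0, so (0, 0) + t·d stays feasible for every t ≥ 0. Along this ray z = 6x1 + 9x2 changes by 6 per unit t, so z → +∞.

The LP is unbounded; z can be made arbitrarily large.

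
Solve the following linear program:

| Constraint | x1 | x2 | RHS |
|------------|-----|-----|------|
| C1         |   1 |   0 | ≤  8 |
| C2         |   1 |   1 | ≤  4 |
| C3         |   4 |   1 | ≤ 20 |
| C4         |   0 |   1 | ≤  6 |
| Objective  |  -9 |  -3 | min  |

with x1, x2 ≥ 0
x1 = 4, x2 = 0, z = -36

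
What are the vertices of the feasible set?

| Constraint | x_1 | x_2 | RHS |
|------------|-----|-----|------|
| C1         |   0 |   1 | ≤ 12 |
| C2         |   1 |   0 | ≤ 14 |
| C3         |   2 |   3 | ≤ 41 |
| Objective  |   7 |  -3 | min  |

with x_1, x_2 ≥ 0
Each vertex is the intersection of two constraint boundaries that also satisfies all remaining constraints:
  x_1 = 0 and x_2 = 0 → (0, 0)
  x_1 = 14 and x_2 = 0 → (14, 0)
  x_1 = 14 and 2x_1 + 3x_2 = 41 → (14, 4.333)
  x_2 = 12 and 2x_1 + 3x_2 = 41 → (2.5, 12)
  x_2 = 12 and x_1 = 0 → (0, 12)

Vertices: (0, 0), (14, 0), (14, 4.333), (2.5, 12), (0, 12)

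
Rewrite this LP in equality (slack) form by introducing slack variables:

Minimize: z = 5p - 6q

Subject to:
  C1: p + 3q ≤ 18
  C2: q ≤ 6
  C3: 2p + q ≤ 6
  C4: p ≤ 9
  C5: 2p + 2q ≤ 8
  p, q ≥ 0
min z = 5p - 6q

s.t.
  p + 3q + s1 = 18
  q + s2 = 6
  2p + q + s3 = 6
  p + s4 = 9
  2p + 2q + s5 = 8
  p, q, s1, s2, s3, s4, s5 ≥ 0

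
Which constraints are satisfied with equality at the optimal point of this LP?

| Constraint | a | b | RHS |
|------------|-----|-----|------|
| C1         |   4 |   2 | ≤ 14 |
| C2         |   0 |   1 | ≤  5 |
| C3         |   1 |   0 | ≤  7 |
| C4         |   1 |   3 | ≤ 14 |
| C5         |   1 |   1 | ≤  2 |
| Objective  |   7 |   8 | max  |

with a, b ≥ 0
Optimal: a = 0, b = 2
Slack at optimum:
  C1: slack = 10
  C2: slack = 3
  C3: slack = 7
  C4: slack = 8
  C5: slack = 0 (binding)
  a ≥ 0: a = 0 (binding)
  b ≥ 0: b = 2
Binding constraints: C5, a ≥ 0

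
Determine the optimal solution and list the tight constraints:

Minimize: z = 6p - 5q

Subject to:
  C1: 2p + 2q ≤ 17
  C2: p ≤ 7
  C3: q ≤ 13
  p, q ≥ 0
Optimal: p = 0, q = 8.5
Slack at optimum:
  C1: slack = 0 (binding)
  C2: slack = 7
  C3: slack = 4.5
  p ≥ 0: p = 0 (binding)
  q ≥ 0: q = 8.5
Binding constraints: C1, p ≥ 0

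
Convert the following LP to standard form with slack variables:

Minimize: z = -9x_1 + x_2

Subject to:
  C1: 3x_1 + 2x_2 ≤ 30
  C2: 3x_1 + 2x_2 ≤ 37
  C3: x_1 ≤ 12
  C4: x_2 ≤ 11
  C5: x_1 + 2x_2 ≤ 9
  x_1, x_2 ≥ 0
min z = -9x_1 + x_2

s.t.
  3x_1 + 2x_2 + s1 = 30
  3x_1 + 2x_2 + s2 = 37
  x_1 + s3 = 12
  x_2 + s4 = 11
  x_1 + 2x_2 + s5 = 9
  x_1, x_2, s1, s2, s3, s4, s5 ≥ 0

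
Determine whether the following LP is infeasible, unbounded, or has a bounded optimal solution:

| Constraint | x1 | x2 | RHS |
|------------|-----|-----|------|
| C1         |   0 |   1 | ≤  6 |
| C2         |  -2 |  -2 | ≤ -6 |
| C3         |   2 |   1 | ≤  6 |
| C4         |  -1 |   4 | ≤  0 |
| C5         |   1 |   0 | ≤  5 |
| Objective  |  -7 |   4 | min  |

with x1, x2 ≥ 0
The point (3, 0) satisfies every constraint, so the LP is feasible; the constraints give x1 ≤ 5 and x2 ≤ 6, which with x1, x2 ≥ 0 keep the feasible region inside a bounded box. A feasible, bounded LP attains a finite optimum at a vertex.

Evaluating z = -7x1 + 4x2 at each vertex:
  (3, 0): z = -21
  (2.667, 0.6667): z = -16
  (2.4, 0.6): z = -14.4

Feasible with finite optimum z* = -21 at (3, 0).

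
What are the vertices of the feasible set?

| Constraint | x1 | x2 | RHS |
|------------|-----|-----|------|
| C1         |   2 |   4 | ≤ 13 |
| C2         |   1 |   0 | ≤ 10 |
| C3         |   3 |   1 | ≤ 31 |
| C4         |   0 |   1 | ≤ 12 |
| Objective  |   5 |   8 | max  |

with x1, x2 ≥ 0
Each vertex is the intersection of two constraint boundaries that also satisfies all remaining constraints:
  x1 = 0 and x2 = 0 → (0, 0)
  2x1 + 4x2 = 13 and x2 = 0 → (6.5, 0)
  2x1 + 4x2 = 13 and x1 = 0 → (0, 3.25)

Vertices: (0, 0), (6.5, 0), (0, 3.25)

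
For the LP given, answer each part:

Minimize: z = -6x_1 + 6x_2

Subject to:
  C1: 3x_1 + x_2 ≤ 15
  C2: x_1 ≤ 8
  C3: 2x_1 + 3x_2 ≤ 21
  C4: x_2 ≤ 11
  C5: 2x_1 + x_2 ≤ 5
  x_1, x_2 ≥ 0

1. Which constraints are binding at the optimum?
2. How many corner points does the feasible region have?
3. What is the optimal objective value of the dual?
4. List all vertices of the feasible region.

1. C5, x_2 ≥ 0
2. 3
3. -15 (by strong duality, equal to the primal optimum)
4. (0, 0), (2.5, 0), (0, 5)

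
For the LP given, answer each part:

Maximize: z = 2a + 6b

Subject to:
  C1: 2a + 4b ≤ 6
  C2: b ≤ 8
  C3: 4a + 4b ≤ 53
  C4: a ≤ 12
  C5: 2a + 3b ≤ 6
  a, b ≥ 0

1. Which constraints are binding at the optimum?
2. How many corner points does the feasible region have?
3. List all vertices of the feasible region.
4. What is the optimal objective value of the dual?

1. C1, a ≥ 0
2. 3
3. (0, 0), (3, 0), (0, 1.5)
4. 9 (by strong duality, equal to the primal optimum)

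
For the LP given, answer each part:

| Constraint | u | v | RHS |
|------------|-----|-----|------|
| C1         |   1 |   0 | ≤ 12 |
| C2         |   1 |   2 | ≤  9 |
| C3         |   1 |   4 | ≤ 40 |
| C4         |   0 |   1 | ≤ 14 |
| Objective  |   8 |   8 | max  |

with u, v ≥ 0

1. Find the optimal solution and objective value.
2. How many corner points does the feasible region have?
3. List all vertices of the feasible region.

1. u = 9, v = 0, z = 72
2. 3
3. (0, 0), (9, 0), (0, 4.5)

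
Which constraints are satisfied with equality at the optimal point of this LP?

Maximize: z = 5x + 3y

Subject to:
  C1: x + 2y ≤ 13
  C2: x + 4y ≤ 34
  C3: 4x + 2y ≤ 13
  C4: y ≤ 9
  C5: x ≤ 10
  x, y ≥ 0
Optimal: x = 0, y = 6.5
Slack at optimum:
  C1: slack = 0 (binding)
  C2: slack = 8
  C3: slack = 0 (binding)
  C4: slack = 2.5
  C5: slack = 10
  x ≥ 0: x = 0 (binding)
  y ≥ 0: y = 6.5
Binding constraints: C1, C3, x ≥ 0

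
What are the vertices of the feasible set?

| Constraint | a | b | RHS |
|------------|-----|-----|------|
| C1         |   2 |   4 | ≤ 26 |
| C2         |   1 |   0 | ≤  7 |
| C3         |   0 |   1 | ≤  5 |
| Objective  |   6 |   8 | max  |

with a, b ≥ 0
Each vertex is the intersection of two constraint boundaries that also satisfies all remaining constraints:
  a = 0 and b = 0 → (0, 0)
  a = 7 and b = 0 → (7, 0)
  2a + 4b = 26 and a = 7 → (7, 3)
  2a + 4b = 26 and b = 5 → (3, 5)
  b = 5 and a = 0 → (0, 5)

Vertices: (0, 0), (7, 0), (7, 3), (3, 5), (0, 5)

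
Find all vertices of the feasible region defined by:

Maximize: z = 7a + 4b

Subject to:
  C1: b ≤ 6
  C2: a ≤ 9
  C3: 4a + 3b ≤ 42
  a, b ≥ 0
Each vertex is the intersection of two constraint boundaries that also satisfies all remaining constraints:
  a = 0 and b = 0 → (0, 0)
  a = 9 and b = 0 → (9, 0)
  a = 9 and 4a + 3b = 42 → (9, 2)
  b = 6 and 4a + 3b = 42 → (6, 6)
  b = 6 and a = 0 → (0, 6)

Vertices: (0, 0), (9, 0), (9, 2), (6, 6), (0, 6)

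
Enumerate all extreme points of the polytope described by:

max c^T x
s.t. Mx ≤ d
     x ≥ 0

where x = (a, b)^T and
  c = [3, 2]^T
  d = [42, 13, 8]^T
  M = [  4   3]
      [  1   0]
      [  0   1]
Each vertex is the intersection of two constraint boundaries that also satisfies all remaining constraints:
  a = 0 and b = 0 → (0, 0)
  4a + 3b = 42 and b = 0 → (10.5, 0)
  4a + 3b = 42 and b = 8 → (4.5, 8)
  b = 8 and a = 0 → (0, 8)

Vertices: (0, 0), (10.5, 0), (4.5, 8), (0, 8)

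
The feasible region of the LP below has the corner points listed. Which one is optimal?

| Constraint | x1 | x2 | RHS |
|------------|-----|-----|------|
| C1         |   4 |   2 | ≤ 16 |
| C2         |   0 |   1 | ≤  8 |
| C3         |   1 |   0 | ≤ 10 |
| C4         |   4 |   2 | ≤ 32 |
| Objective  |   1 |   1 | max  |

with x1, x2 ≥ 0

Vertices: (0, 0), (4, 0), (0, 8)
Evaluating z = x1 + x2 at each vertex:
  (0, 0): z = 0
  (4, 0): z = 4
  (0, 8): z = 8

The largest value is z = 8, attained at (0, 8).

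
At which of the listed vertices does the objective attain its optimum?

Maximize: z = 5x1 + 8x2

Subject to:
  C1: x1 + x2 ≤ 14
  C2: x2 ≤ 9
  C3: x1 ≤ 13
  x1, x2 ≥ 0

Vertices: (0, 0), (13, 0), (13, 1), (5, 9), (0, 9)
(5, 9) with z = 97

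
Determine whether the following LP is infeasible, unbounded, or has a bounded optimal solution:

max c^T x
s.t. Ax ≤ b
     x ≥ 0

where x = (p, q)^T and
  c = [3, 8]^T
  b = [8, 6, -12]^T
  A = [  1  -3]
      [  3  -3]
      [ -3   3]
One constraint requires 3p - 3q ≤ 6, while the constraint -3p + 3q ≤ -12 is equivalent to 3p - 3q ≥ 12. Together they would need 12 ≤ 3p - 3q ≤ 6, which is impossible since 12 > 6. No point satisfies all constraints.

Infeasible — the constraint set is empty.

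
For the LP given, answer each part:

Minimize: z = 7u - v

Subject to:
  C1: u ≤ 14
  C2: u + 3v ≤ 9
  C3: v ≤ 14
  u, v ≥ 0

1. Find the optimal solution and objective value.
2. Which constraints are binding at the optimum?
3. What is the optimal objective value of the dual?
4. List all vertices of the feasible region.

1. u = 0, v = 3, z = -3
2. C2, u ≥ 0
3. -3 (by strong duality, equal to the primal optimum)
4. (0, 0), (9, 0), (0, 3)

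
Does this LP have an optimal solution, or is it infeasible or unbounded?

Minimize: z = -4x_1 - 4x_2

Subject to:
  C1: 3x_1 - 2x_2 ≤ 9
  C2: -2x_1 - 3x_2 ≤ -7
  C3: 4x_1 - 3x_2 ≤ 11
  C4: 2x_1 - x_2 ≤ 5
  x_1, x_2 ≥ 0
Feasible point: (0, 3) satisfies every constraint, so the LP is feasible.
Direction d = (0, 1): for each constraint row a, a·d ≤ 0 —
  (3)(0) + (-2)(1) = -2 ≤ 0
  (-2)(0) + (-3)(1) = -3 ≤ 0
  (4)(0) + (-3)(1) = -3 ≤ 0
  (2)(0) + (-1)(1) = -1 ≤ 0
and d ≥ 0, so (0, 3) + t·d stays feasible for every t ≥ 0. Along this ray z = -4x_1 - 4x_2 changes by -4 per unit t, so z → −∞.

The LP is unbounded; z can be made arbitrarily small.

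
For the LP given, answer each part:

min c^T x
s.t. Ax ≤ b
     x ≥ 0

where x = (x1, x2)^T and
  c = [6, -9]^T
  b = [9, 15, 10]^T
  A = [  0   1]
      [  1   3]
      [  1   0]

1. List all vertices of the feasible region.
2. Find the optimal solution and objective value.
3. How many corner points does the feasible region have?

1. (0, 0), (10, 0), (10, 1.667), (0, 5)
2. x1 = 0, x2 = 5, z = -45
3. 4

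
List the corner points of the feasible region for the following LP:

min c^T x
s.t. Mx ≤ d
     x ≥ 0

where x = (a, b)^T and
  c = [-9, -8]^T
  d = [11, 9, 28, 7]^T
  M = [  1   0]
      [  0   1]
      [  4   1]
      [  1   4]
Each vertex is the intersection of two constraint boundaries that also satisfies all remaining constraints:
  a = 0 and b = 0 → (0, 0)
  4a + b = 28 and a + 4b = 7 → (7, 0)
  a + 4b = 7 and a = 0 → (0, 1.75)

Vertices: (0, 0), (7, 0), (0, 1.75)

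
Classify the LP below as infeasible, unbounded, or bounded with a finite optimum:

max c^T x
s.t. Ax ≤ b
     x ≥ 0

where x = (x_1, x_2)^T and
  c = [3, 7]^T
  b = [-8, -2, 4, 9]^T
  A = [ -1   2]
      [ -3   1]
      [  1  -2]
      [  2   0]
One constraint requires x_1 - 2x_2 ≤ 4, while the constraint -x_1 + 2x_2 ≤ -8 is equivalent to x_1 - 2x_2 ≥ 8. Together they would need 8 ≤ x_1 - 2x_2 ≤ 4, which is impossible since 8 > 4. No point satisfies all constraints.

The feasible region is empty; the LP is infeasible.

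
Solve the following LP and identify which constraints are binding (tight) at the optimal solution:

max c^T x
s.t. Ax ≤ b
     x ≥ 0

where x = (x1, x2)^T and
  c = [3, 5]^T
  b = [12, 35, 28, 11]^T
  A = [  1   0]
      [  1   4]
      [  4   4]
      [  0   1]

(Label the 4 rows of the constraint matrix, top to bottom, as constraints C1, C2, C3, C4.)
Optimal: x1 = 0, x2 = 7
Slack at optimum:
  C1: slack = 12
  C2: slack = 7
  C3: slack = 0 (binding)
  C4: slack = 4
  x1 ≥ 0: x1 = 0 (binding)
  x2 ≥ 0: x2 = 7
Binding constraints: C3, x1 ≥ 0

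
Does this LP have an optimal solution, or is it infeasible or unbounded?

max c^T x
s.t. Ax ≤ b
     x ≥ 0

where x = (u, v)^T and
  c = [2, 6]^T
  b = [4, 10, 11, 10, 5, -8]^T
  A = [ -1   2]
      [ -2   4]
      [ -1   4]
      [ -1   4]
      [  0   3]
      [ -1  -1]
Feasible point: (7, 1) satisfies every constraint, so the LP is feasible.
Direction d = (1, 0): for each constraint row a, a·d ≤ 0 —
  (-1)(1) + (2)(0) = -1 ≤ 0
  (-2)(1) + (4)(0) = -2 ≤ 0
  (-1)(1) + (4)(0) = -1 ≤ 0
  (-1)(1) + (4)(0) = -1 ≤ 0
  (0)(1) + (3)(0) = 0 ≤ 0
  (-1)(1) + (-1)(0) = -1 ≤ 0
and d ≥ 0, so (7, 1) + t·d stays feasible for every t ≥ 0. Along this ray z = 2u + 6v changes by 2 per unit t, so z → +∞.

The LP is unbounded; z can be made arbitrarily large.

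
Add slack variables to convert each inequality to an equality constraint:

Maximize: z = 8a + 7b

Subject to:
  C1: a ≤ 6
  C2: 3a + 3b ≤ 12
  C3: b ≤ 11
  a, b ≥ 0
max z = 8a + 7b

s.t.
  a + s1 = 6
  3a + 3b + s2 = 12
  b + s3 = 11
  a, b, s1, s2, s3 ≥ 0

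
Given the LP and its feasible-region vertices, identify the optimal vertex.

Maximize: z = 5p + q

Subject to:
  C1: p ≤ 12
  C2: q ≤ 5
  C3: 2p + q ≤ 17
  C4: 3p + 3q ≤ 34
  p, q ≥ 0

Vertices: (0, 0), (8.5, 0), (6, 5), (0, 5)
(8.5, 0) with z = 42.5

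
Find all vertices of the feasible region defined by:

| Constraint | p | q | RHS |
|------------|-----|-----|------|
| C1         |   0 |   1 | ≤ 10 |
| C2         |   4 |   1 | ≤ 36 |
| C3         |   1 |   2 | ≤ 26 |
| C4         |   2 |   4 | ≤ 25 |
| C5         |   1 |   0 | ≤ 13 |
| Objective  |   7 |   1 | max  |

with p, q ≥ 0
Each vertex is the intersection of two constraint boundaries that also satisfies all remaining constraints:
  p = 0 and q = 0 → (0, 0)
  4p + q = 36 and q = 0 → (9, 0)
  4p + q = 36 and 2p + 4q = 25 → (8.5, 2)
  2p + 4q = 25 and p = 0 → (0, 6.25)

Vertices: (0, 0), (9, 0), (8.5, 2), (0, 6.25)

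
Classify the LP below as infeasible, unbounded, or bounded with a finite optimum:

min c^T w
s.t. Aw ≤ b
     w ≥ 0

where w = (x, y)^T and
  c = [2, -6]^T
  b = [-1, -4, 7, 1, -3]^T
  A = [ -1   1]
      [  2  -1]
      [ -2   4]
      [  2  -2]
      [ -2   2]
One constraint requires 2x - 2y ≤ 1, while the constraint -2x + 2y ≤ -3 is equivalent to 2x - 2y ≥ 3. Together they would need 3 ≤ 2x - 2y ≤ 1, which is impossible since 3 > 1. No point satisfies all constraints.

Infeasible — the constraint set is empty.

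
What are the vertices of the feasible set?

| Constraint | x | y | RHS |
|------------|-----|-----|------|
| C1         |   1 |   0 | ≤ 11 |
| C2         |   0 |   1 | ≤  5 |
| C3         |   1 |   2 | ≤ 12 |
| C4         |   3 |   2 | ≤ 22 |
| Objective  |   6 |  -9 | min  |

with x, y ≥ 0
Each vertex is the intersection of two constraint boundaries that also satisfies all remaining constraints:
  x = 0 and y = 0 → (0, 0)
  3x + 2y = 22 and y = 0 → (7.333, 0)
  x + 2y = 12 and 3x + 2y = 22 → (5, 3.5)
  y = 5 and x + 2y = 12 → (2, 5)
  y = 5 and x = 0 → (0, 5)

Vertices: (0, 0), (7.333, 0), (5, 3.5), (2, 5), (0, 5)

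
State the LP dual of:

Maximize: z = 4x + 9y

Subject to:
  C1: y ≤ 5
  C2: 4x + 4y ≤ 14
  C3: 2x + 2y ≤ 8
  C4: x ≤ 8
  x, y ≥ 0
Minimize: z = 5y1 + 14y2 + 8y3 + 8y4

Subject to:
  C1: -4y2 - 2y3 - y4 ≤ -4
  C2: -y1 - 4y2 - 2y3 ≤ -9
  y1, y2, y3, y4 ≥ 0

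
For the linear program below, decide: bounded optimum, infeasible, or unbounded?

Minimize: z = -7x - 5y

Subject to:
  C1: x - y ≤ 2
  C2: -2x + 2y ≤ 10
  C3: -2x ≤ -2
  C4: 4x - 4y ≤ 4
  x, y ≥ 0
Feasible point: (1, 0) satisfies every constraint, so the LP is feasible.
Direction d = (1, 1): for each constraint row a, a·d ≤ 0 —
  (1)(1) + (-1)(1) = 0 ≤ 0
  (-2)(1) + (2)(1) = 0 ≤ 0
  (-2)(1) + (0)(1) = -2 ≤ 0
  (4)(1) + (-4)(1) = 0 ≤ 0
and d ≥ 0, so (1, 0) + t·d stays feasible for every t ≥ 0. Along this ray z = -7x - 5y changes by -12 per unit t, so z → −∞.

The LP is unbounded; z can be made arbitrarily small.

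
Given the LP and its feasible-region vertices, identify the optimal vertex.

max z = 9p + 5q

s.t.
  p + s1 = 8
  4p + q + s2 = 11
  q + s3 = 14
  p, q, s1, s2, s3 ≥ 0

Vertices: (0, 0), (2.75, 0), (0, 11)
Evaluating z = 9p + 5q at each vertex:
  (0, 0): z = 0
  (2.75, 0): z = 24.75
  (0, 11): z = 55

The largest value is z = 55, attained at (0, 11).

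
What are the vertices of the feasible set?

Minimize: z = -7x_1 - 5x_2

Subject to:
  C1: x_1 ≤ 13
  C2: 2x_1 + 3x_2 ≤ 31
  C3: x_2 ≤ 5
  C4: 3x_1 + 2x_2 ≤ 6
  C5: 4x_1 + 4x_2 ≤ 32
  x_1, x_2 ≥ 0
Each vertex is the intersection of two constraint boundaries that also satisfies all remaining constraints:
  x_1 = 0 and x_2 = 0 → (0, 0)
  3x_1 + 2x_2 = 6 and x_2 = 0 → (2, 0)
  3x_1 + 2x_2 = 6 and x_1 = 0 → (0, 3)

Vertices: (0, 0), (2, 0), (0, 3)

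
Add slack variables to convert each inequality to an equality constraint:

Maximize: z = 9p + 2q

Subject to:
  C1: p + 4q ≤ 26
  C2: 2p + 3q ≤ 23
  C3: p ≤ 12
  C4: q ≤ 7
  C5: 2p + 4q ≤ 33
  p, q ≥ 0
max z = 9p + 2q

s.t.
  p + 4q + s1 = 26
  2p + 3q + s2 = 23
  p + s3 = 12
  q + s4 = 7
  2p + 4q + s5 = 33
  p, q, s1, s2, s3, s4, s5 ≥ 0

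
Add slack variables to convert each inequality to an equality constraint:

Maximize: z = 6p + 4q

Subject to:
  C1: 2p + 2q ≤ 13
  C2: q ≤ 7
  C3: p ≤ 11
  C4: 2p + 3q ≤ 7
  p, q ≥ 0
max z = 6p + 4q

s.t.
  2p + 2q + s1 = 13
  q + s2 = 7
  p + s3 = 11
  2p + 3q + s4 = 7
  p, q, s1, s2, s3, s4 ≥ 0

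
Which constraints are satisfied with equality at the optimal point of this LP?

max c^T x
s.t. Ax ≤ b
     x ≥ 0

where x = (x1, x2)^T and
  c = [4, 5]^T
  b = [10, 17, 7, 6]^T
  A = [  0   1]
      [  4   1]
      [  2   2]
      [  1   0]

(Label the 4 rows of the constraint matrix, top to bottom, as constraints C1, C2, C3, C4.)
Optimal: x1 = 0, x2 = 3.5
Binding: C3, x1 ≥ 0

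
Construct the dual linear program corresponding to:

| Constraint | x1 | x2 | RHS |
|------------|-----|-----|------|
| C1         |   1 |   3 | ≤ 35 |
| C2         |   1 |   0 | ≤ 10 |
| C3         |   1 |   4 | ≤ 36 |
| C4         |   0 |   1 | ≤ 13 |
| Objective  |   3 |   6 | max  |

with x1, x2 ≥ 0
Minimize: z = 35y1 + 10y2 + 36y3 + 13y4

Subject to:
  C1: -y1 - y2 - y3 ≤ -3
  C2: -3y1 - 4y3 - y4 ≤ -6
  y1, y2, y3, y4 ≥ 0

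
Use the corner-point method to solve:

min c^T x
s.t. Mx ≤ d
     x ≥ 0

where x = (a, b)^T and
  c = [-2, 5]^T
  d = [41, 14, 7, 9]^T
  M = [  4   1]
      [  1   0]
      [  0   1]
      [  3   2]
a = 3, b = 0, z = -6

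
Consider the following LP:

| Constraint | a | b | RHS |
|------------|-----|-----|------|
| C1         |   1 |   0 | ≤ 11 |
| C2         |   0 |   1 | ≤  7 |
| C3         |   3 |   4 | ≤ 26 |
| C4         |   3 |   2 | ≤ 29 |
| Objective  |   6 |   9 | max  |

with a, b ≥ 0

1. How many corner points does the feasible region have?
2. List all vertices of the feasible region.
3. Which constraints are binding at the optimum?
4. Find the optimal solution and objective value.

1. 3
2. (0, 0), (8.667, 0), (0, 6.5)
3. C3, a ≥ 0
4. a = 0, b = 6.5, z = 58.5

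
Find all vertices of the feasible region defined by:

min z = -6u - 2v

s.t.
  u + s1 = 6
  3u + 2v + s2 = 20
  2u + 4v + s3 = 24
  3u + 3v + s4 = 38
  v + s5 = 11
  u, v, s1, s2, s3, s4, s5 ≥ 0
Each vertex is the intersection of two constraint boundaries that also satisfies all remaining constraints:
  u = 0 and v = 0 → (0, 0)
  u = 6 and v = 0 → (6, 0)
  u = 6 and 3u + 2v = 20 → (6, 1)
  3u + 2v = 20 and 2u + 4v = 24 → (4, 4)
  2u + 4v = 24 and u = 0 → (0, 6)

Vertices: (0, 0), (6, 0), (6, 1), (4, 4), (0, 6)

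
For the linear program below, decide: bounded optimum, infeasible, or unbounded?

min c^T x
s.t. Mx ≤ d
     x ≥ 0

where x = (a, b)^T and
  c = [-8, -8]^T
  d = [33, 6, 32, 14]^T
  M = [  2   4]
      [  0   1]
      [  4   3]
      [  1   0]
The point (3.5, 6) satisfies every constraint, so the LP is feasible; the constraints give a ≤ 14 and b ≤ 6, which with a, b ≥ 0 keep the feasible region inside a bounded box. A feasible, bounded LP attains a finite optimum at a vertex.

Evaluating z = -8a - 8b at each vertex:
  (0, 0): z = 0
  (8, 0): z = -64
  (3.5, 6): z = -76
  (0, 6): z = -48

Feasible with finite optimum z* = -76 at (3.5, 6).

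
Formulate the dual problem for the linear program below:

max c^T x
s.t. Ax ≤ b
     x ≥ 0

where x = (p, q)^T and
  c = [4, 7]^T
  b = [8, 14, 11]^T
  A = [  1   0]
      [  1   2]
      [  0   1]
Minimize: z = 8y1 + 14y2 + 11y3

Subject to:
  C1: -y1 - y2 ≤ -4
  C2: -2y2 - y3 ≤ -7
  y1, y2, y3 ≥ 0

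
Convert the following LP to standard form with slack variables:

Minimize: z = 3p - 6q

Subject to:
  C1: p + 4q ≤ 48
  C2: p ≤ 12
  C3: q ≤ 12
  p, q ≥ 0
min z = 3p - 6q

s.t.
  p + 4q + s1 = 48
  p + s2 = 12
  q + s3 = 12
  p, q, s1, s2, s3 ≥ 0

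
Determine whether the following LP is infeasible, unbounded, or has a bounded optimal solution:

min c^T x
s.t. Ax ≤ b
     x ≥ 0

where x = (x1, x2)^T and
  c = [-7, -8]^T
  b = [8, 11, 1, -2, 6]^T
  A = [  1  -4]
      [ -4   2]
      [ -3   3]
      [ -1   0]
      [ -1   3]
Feasible point: (2, 0) satisfies every constraint, so the LP is feasible.
Direction d = (4, 1): for each constraint row a, a·d ≤ 0 —
  (1)(4) + (-4)(1) = 0 ≤ 0
  (-4)(4) + (2)(1) = -14 ≤ 0
  (-3)(4) + (3)(1) = -9 ≤ 0
  (-1)(4) + (0)(1) = -4 ≤ 0
  (-1)(4) + (3)(1) = -1 ≤ 0
and d ≥ 0, so (2, 0) + t·d stays feasible for every t ≥ 0. Along this ray z = -7x1 - 8x2 changes by -36 per unit t, so z → −∞.

The LP is unbounded; z can be made arbitrarily small.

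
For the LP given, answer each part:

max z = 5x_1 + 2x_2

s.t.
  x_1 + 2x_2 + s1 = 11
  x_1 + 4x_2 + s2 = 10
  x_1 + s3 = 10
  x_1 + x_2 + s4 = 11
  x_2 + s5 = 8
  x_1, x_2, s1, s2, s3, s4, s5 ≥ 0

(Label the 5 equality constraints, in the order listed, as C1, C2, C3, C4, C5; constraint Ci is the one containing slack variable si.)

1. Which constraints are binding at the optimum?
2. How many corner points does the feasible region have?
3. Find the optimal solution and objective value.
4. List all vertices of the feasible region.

1. C2, C3, x_2 ≥ 0
2. 3
3. x_1 = 10, x_2 = 0, z = 50
4. (0, 0), (10, 0), (0, 2.5)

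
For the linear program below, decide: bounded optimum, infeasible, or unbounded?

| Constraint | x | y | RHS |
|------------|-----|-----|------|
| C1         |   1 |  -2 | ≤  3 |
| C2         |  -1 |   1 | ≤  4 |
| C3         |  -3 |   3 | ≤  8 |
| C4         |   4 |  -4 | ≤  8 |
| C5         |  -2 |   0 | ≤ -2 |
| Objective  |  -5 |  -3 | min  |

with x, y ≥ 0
Feasible point: (1, 0) satisfies every constraint, so the LP is feasible.
Direction d = (1, 1): for each constraint row a, a·d ≤ 0 —
  (1)(1) + (-2)(1) = -1 ≤ 0
  (-1)(1) + (1)(1) = 0 ≤ 0
  (-3)(1) + (3)(1) = 0 ≤ 0
  (4)(1) + (-4)(1) = 0 ≤ 0
  (-2)(1) + (0)(1) = -2 ≤ 0
and d ≥ 0, so (1, 0) + t·d stays feasible for every t ≥ 0. Along this ray z = -5x - 3y changes by -8 per unit t, so z → −∞.

The LP is unbounded; z can be made arbitrarily small.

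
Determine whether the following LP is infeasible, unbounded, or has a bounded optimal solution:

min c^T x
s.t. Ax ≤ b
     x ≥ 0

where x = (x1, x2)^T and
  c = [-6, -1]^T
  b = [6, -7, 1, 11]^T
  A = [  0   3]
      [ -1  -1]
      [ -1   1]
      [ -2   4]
Feasible point: (5, 2) satisfies every constraint, so the LP is feasible.
Direction d = (1, 0): for each constraint row a, a·d ≤ 0 —
  (0)(1) + (3)(0) = 0 ≤ 0
  (-1)(1) + (-1)(0) = -1 ≤ 0
  (-1)(1) + (1)(0) = -1 ≤ 0
  (-2)(1) + (4)(0) = -2 ≤ 0
and d ≥ 0, so (5, 2) + t·d stays feasible for every t ≥ 0. Along this ray z = -6x1 - x2 changes by -6 per unit t, so z → −∞.

Unbounded — the objective can decrease without bound over the feasible region.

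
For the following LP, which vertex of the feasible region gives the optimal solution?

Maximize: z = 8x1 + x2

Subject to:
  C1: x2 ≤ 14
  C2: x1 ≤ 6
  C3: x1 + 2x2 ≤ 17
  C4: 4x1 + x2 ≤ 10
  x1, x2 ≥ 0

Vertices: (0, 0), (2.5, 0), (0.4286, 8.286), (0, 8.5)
Evaluating z = 8x1 + x2 at each vertex:
  (0, 0): z = 0
  (2.5, 0): z = 20
  (0.4286, 8.286): z = 11.71
  (0, 8.5): z = 8.5

The largest value is z = 20, attained at (2.5, 0).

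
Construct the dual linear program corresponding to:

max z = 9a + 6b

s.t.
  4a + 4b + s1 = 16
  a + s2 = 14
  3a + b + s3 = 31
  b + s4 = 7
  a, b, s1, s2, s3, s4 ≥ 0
Minimize: z = 16y1 + 14y2 + 31y3 + 7y4

Subject to:
  C1: -4y1 - y2 - 3y3 ≤ -9
  C2: -4y1 - y3 - y4 ≤ -6
  y1, y2, y3, y4 ≥ 0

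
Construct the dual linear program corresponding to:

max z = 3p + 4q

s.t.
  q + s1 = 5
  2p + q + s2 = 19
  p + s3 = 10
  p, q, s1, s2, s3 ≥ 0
Minimize: z = 5y1 + 19y2 + 10y3

Subject to:
  C1: -2y2 - y3 ≤ -3
  C2: -y1 - y2 ≤ -4
  y1, y2, y3 ≥ 0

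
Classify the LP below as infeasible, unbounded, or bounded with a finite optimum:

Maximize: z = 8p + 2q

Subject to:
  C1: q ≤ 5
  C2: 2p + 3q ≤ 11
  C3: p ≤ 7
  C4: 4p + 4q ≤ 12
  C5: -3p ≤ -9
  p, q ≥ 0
The point (3, 0) satisfies every constraint, so the LP is feasible; the constraints give p ≤ 7 and q ≤ 5, which with p, q ≥ 0 keep the feasible region inside a bounded box. A feasible, bounded LP attains a finite optimum at a vertex.

Feasible with finite optimum z* = 24 at (3, 0).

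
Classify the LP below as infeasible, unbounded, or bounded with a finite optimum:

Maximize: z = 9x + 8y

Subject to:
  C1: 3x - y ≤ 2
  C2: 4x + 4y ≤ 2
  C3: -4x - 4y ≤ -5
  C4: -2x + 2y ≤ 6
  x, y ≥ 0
C2 requires 4x + 4y ≤ 2, while C3 (-4x - 4y ≤ -5) is equivalent to 4x + 4y ≥ 5. Together they would need 5 ≤ 4x + 4y ≤ 2, which is impossible since 5 > 2. No point satisfies all constraints.

Infeasible — the constraint set is empty.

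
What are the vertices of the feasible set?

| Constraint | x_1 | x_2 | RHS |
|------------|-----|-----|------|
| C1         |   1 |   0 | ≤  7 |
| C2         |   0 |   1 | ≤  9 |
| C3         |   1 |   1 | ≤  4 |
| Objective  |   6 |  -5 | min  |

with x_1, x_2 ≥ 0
Each vertex is the intersection of two constraint boundaries that also satisfies all remaining constraints:
  x_1 = 0 and x_2 = 0 → (0, 0)
  x_1 + x_2 = 4 and x_2 = 0 → (4, 0)
  x_1 + x_2 = 4 and x_1 = 0 → (0, 4)

Vertices: (0, 0), (4, 0), (0, 4)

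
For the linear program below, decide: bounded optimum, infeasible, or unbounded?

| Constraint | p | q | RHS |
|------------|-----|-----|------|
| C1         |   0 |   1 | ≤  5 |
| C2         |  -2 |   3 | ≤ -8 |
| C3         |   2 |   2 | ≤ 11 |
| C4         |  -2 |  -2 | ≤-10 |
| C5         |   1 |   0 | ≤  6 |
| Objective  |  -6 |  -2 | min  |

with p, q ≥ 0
The point (5.5, 0) satisfies every constraint, so the LP is feasible; the constraints give p ≤ 6 and q ≤ 5, which with p, q ≥ 0 keep the feasible region inside a bounded box. A feasible, bounded LP attains a finite optimum at a vertex.

Evaluating z = -6p - 2q at each vertex:
  (5, 0): z = -30
  (5.5, 0): z = -33
  (4.9, 0.6): z = -30.6
  (4.6, 0.4): z = -28.4

Feasible with finite optimum z* = -33 at (5.5, 0).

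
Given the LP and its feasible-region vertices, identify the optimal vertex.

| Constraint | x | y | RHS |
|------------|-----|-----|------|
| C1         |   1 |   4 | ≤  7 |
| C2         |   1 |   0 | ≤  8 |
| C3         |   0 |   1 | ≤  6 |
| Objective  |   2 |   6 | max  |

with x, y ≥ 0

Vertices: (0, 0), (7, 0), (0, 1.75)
Evaluating z = 2x + 6y at each vertex:
  (0, 0): z = 0
  (7, 0): z = 14
  (0, 1.75): z = 10.5

The largest value is z = 14, attained at (7, 0).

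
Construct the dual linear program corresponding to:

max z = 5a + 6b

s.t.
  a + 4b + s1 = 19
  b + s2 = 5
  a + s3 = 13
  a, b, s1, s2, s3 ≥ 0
Minimize: z = 19y1 + 5y2 + 13y3

Subject to:
  C1: -y1 - y3 ≤ -5
  C2: -4y1 - y2 ≤ -6
  y1, y2, y3 ≥ 0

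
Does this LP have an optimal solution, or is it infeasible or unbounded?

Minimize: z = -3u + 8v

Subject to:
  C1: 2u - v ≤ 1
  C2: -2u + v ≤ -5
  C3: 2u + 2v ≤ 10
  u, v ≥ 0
C1 requires 2u - v ≤ 1, while C2 (-2u + v ≤ -5) is equivalent to 2u - v ≥ 5. Together they would need 5 ≤ 2u - v ≤ 1, which is impossible since 5 > 1. No point satisfies all constraints.

Infeasible: no point satisfies all constraints simultaneously.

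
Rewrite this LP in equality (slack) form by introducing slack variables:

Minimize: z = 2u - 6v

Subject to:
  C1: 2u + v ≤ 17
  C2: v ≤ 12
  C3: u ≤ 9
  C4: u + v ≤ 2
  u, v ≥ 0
min z = 2u - 6v

s.t.
  2u + v + s1 = 17
  v + s2 = 12
  u + s3 = 9
  u + v + s4 = 2
  u, v, s1, s2, s3, s4 ≥ 0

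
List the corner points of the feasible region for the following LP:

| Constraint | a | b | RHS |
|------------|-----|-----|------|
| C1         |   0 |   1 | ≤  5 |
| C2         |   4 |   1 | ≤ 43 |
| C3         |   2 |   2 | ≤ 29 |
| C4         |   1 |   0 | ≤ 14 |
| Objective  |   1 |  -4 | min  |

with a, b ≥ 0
Each vertex is the intersection of two constraint boundaries that also satisfies all remaining constraints:
  a = 0 and b = 0 → (0, 0)
  4a + b = 43 and b = 0 → (10.75, 0)
  b = 5 and 4a + b = 43 → (9.5, 5)
  b = 5 and a = 0 → (0, 5)

Vertices: (0, 0), (10.75, 0), (9.5, 5), (0, 5)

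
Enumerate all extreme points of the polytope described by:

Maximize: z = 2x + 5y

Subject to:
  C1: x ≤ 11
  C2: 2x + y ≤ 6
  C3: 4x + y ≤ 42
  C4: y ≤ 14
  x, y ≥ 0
Each vertex is the intersection of two constraint boundaries that also satisfies all remaining constraints:
  x = 0 and y = 0 → (0, 0)
  2x + y = 6 and y = 0 → (3, 0)
  2x + y = 6 and x = 0 → (0, 6)

Vertices: (0, 0), (3, 0), (0, 6)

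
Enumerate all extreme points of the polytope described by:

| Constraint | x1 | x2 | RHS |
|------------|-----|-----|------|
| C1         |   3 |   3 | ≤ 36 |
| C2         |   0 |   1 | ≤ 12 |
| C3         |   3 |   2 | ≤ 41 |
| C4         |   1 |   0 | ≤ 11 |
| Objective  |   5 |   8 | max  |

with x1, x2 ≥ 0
Each vertex is the intersection of two constraint boundaries that also satisfies all remaining constraints:
  x1 = 0 and x2 = 0 → (0, 0)
  x1 = 11 and x2 = 0 → (11, 0)
  3x1 + 3x2 = 36 and x1 = 11 → (11, 1)
  3x1 + 3x2 = 36 and x2 = 12 → (0, 12)

Vertices: (0, 0), (11, 0), (11, 1), (0, 12)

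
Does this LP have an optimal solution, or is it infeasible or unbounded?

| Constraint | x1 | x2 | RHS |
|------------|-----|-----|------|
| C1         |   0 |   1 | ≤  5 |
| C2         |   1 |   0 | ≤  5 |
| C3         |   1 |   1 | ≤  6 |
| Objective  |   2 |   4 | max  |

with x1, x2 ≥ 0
The point (1, 5) satisfies every constraint, so the LP is feasible; the constraints give x1 ≤ 5 and x2 ≤ 5, which with x1, x2 ≥ 0 keep the feasible region inside a bounded box. A feasible, bounded LP attains a finite optimum at a vertex.

Evaluating z = 2x1 + 4x2 at each vertex:
  (0, 0): z = 0
  (5, 0): z = 10
  (5, 1): z = 14
  (1, 5): z = 22
  (0, 5): z = 20

Bounded optimum: z* = 22 at (1, 5).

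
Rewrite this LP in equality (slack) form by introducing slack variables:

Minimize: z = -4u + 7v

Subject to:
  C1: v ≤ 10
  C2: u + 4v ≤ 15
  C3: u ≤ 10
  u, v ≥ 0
min z = -4u + 7v

s.t.
  v + s1 = 10
  u + 4v + s2 = 15
  u + s3 = 10
  u, v, s1, s2, s3 ≥ 0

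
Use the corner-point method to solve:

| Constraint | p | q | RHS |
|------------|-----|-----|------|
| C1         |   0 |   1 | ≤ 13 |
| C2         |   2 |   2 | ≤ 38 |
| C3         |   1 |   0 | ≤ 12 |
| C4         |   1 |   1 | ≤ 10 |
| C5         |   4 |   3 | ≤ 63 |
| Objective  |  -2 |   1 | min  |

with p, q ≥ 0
Each vertex is the intersection of two constraint boundaries that also satisfies all remaining constraints:
  p = 0 and q = 0 → (0, 0)
  p + q = 10 and q = 0 → (10, 0)
  p + q = 10 and p = 0 → (0, 10)

Evaluating z = -2p + q at each vertex:
  (0, 0): z = 0
  (10, 0): z = -20
  (0, 10): z = 10

The minimum is at (10, 0) with z = -20.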